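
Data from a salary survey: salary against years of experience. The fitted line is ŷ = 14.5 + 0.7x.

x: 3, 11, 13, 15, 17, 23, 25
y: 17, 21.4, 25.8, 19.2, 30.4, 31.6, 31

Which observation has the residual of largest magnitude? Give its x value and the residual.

x = 15, r = -5.8

x=3: ŷ = 14.5 + 0.7·3 = 16.6; r = 17 − 16.6 = 0.4
x=11: ŷ = 14.5 + 0.7·11 = 22.2; r = 21.4 − 22.2 = -0.8
x=13: ŷ = 14.5 + 0.7·13 = 23.6; r = 25.8 − 23.6 = 2.2
x=15: ŷ = 14.5 + 0.7·15 = 25; r = 19.2 − 25 = -5.8
x=17: ŷ = 14.5 + 0.7·17 = 26.4; r = 30.4 − 26.4 = 4
x=23: ŷ = 14.5 + 0.7·23 = 30.6; r = 31.6 − 30.6 = 1
x=25: ŷ = 14.5 + 0.7·25 = 32; r = 31 − 32 = -1
Largest |r| is 5.8 at x = 15, residual -5.8.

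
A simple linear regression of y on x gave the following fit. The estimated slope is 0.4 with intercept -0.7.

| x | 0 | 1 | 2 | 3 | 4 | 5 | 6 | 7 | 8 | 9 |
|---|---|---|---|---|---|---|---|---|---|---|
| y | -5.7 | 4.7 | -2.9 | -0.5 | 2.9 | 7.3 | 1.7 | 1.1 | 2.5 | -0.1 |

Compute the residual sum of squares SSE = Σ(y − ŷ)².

x=0: ŷ = -0.7 + 0.4·0 = -0.7; r = -5.7 − (-0.7) = -5
x=1: ŷ = -0.7 + 0.4·1 = -0.3; r = 4.7 − (-0.3) = 5
x=2: ŷ = -0.7 + 0.4·2 = 0.1; r = -2.9 − 0.1 = -3
x=3: ŷ = -0.7 + 0.4·3 = 0.5; r = -0.5 − 0.5 = -1
x=4: ŷ = -0.7 + 0.4·4 = 0.9; r = 2.9 − 0.9 = 2
x=5: ŷ = -0.7 + 0.4·5 = 1.3; r = 7.3 − 1.3 = 6
x=6: ŷ = -0.7 + 0.4·6 = 1.7; r = 1.7 − 1.7 = 0
x=7: ŷ = -0.7 + 0.4·7 = 2.1; r = 1.1 − 2.1 = -1
x=8: ŷ = -0.7 + 0.4·8 = 2.5; r = 2.5 − 2.5 = 0
x=9: ŷ = -0.7 + 0.4·9 = 2.9; r = -0.1 − 2.9 = -3
SSE = 25 + 25 + 9 + 1 + 4 + 36 + 0 + 1 + 0 + 9 = 110

SSE = 110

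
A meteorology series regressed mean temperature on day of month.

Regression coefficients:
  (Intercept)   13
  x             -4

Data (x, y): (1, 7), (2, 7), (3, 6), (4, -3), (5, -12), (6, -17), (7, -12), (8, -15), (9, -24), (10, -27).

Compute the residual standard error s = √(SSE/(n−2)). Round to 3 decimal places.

s = 3.873

x=1: ŷ = 13 − 4·1 = 9; r = 7 − 9 = -2
x=2: ŷ = 13 − 4·2 = 5; r = 7 − 5 = 2
x=3: ŷ = 13 − 4·3 = 1; r = 6 − 1 = 5
x=4: ŷ = 13 − 4·4 = -3; r = -3 − (-3) = 0
x=5: ŷ = 13 − 4·5 = -7; r = -12 − (-7) = -5
x=6: ŷ = 13 − 4·6 = -11; r = -17 − (-11) = -6
x=7: ŷ = 13 − 4·7 = -15; r = -12 − (-15) = 3
x=8: ŷ = 13 − 4·8 = -19; r = -15 − (-19) = 4
x=9: ŷ = 13 − 4·9 = -23; r = -24 − (-23) = -1
x=10: ŷ = 13 − 4·10 = -27; r = -27 − (-27) = 0
SSE = 4 + 4 + 25 + 0 + 25 + 36 + 9 + 16 + 1 + 0 = 120
s = √(120/8) = √15 ≈ 3.873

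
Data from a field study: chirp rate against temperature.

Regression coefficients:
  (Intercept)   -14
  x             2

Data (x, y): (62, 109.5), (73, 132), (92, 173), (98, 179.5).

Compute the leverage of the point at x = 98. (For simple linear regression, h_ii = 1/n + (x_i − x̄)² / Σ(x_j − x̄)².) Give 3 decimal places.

h = 0.586

x̄ = (62 + 73 + 92 + 98)/4 = 81.25
Σ(x − x̄)² = 370.562 + 68.0625 + 115.562 + 280.562 = 834.75
h = 1/4 + (16.75)²/834.75 = 0.25 + 0.336104 = 0.586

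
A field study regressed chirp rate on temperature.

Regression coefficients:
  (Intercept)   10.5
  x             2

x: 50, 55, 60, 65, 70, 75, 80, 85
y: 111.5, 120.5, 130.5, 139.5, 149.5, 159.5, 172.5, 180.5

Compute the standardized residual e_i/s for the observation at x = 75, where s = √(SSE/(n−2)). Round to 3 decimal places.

-0.866

x=50: ŷ = 10.5 + 2·50 = 110.5; e = 111.5 − 110.5 = 1
x=55: ŷ = 10.5 + 2·55 = 120.5; e = 120.5 − 120.5 = 0
x=60: ŷ = 10.5 + 2·60 = 130.5; e = 130.5 − 130.5 = 0
x=65: ŷ = 10.5 + 2·65 = 140.5; e = 139.5 − 140.5 = -1
x=70: ŷ = 10.5 + 2·70 = 150.5; e = 149.5 − 150.5 = -1
x=75: ŷ = 10.5 + 2·75 = 160.5; e = 159.5 − 160.5 = -1
x=80: ŷ = 10.5 + 2·80 = 170.5; e = 172.5 − 170.5 = 2
x=85: ŷ = 10.5 + 2·85 = 180.5; e = 180.5 − 180.5 = 0
SSE = 1 + 0 + 0 + 1 + 1 + 1 + 4 + 0 = 8
s = √(8/6) = 1.1547
e/s = -1 / 1.1547 = -0.866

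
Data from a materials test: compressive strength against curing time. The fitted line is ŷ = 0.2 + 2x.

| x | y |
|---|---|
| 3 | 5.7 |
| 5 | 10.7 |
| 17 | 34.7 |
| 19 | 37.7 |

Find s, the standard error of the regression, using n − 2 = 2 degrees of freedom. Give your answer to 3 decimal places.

s = 0.707

x=3: ŷ = 0.2 + 2·3 = 6.2; r = 5.7 − 6.2 = -0.5
x=5: ŷ = 0.2 + 2·5 = 10.2; r = 10.7 − 10.2 = 0.5
x=17: ŷ = 0.2 + 2·17 = 34.2; r = 34.7 − 34.2 = 0.5
x=19: ŷ = 0.2 + 2·19 = 38.2; r = 37.7 − 38.2 = -0.5
SSE = 0.25 + 0.25 + 0.25 + 0.25 = 1
s = √(1/2) = √0.5 ≈ 0.707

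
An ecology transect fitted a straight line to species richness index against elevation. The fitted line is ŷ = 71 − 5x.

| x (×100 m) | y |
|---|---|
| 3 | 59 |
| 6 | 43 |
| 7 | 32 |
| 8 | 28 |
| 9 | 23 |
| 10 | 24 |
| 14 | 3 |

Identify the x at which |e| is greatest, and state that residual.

x=3: ŷ = 71 − 5·3 = 56; e = 59 − 56 = 3
x=6: ŷ = 71 − 5·6 = 41; e = 43 − 41 = 2
x=7: ŷ = 71 − 5·7 = 36; e = 32 − 36 = -4
x=8: ŷ = 71 − 5·8 = 31; e = 28 − 31 = -3
x=9: ŷ = 71 − 5·9 = 26; e = 23 − 26 = -3
x=10: ŷ = 71 − 5·10 = 21; e = 24 − 21 = 3
x=14: ŷ = 71 − 5·14 = 1; e = 3 − 1 = 2
Largest |e| is 4 at x = 7, residual -4.

x = 7, e = -4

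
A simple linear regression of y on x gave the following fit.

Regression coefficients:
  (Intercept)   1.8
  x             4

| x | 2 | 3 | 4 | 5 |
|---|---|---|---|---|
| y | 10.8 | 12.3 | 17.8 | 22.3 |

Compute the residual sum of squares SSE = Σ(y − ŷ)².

x=2: ŷ = 1.8 + 4·2 = 9.8; r = 10.8 − 9.8 = 1
x=3: ŷ = 1.8 + 4·3 = 13.8; r = 12.3 − 13.8 = -1.5
x=4: ŷ = 1.8 + 4·4 = 17.8; r = 17.8 − 17.8 = 0
x=5: ŷ = 1.8 + 4·5 = 21.8; r = 22.3 − 21.8 = 0.5
SSE = 1 + 2.25 + 0 + 0.25 = 3.5

SSE = 3.5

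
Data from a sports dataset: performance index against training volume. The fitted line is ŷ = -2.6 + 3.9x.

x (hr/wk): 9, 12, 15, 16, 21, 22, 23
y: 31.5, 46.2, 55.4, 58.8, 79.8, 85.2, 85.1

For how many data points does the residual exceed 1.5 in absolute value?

3

x=9: ŷ = -2.6 + 3.9·9 = 32.5; r = 31.5 − 32.5 = -1
x=12: ŷ = -2.6 + 3.9·12 = 44.2; r = 46.2 − 44.2 = 2
x=15: ŷ = -2.6 + 3.9·15 = 55.9; r = 55.4 − 55.9 = -0.5
x=16: ŷ = -2.6 + 3.9·16 = 59.8; r = 58.8 − 59.8 = -1
x=21: ŷ = -2.6 + 3.9·21 = 79.3; r = 79.8 − 79.3 = 0.5
x=22: ŷ = -2.6 + 3.9·22 = 83.2; r = 85.2 − 83.2 = 2
x=23: ŷ = -2.6 + 3.9·23 = 87.1; r = 85.1 − 87.1 = -2
|r| > 1.5: x=12 (|r|=2), x=22 (|r|=2), x=23 (|r|=2) → 3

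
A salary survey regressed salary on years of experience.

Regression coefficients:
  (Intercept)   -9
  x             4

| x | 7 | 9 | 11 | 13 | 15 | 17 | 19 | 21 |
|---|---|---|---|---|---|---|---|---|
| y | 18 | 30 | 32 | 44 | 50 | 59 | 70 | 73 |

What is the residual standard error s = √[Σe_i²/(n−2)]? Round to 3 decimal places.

s = 2.380

x=7: ŷ = -9 + 4·7 = 19; e = 18 − 19 = -1
x=9: ŷ = -9 + 4·9 = 27; e = 30 − 27 = 3
x=11: ŷ = -9 + 4·11 = 35; e = 32 − 35 = -3
x=13: ŷ = -9 + 4·13 = 43; e = 44 − 43 = 1
x=15: ŷ = -9 + 4·15 = 51; e = 50 − 51 = -1
x=17: ŷ = -9 + 4·17 = 59; e = 59 − 59 = 0
x=19: ŷ = -9 + 4·19 = 67; e = 70 − 67 = 3
x=21: ŷ = -9 + 4·21 = 75; e = 73 − 75 = -2
SSE = 1 + 9 + 9 + 1 + 1 + 0 + 9 + 4 = 34
s = √(34/6) = √5.66667 ≈ 2.380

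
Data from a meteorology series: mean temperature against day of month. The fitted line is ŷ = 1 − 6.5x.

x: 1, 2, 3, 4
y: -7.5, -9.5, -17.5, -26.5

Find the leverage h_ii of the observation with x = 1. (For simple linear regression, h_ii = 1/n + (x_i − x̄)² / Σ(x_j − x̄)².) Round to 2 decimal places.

x̄ = (1 + 2 + 3 + 4)/4 = 2.5
Σ(x − x̄)² = 2.25 + 0.25 + 0.25 + 2.25 = 5
h = 1/4 + (-1.5)²/5 = 0.25 + 0.45 = 0.70

h = 0.70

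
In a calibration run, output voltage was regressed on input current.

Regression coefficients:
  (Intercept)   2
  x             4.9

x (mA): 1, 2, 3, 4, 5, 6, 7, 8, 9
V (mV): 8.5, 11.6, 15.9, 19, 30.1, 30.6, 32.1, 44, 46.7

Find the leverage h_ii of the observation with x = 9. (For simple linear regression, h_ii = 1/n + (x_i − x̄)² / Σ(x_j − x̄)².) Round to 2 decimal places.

x̄ = (1 + 2 + 3 + 4 + 5 + 6 + 7 + 8 + 9)/9 = 5
Σ(x − x̄)² = 16 + 9 + 4 + 1 + 0 + 1 + 4 + 9 + 16 = 60
h = 1/9 + (4)²/60 = 0.111111 + 0.266667 = 0.38

h = 0.38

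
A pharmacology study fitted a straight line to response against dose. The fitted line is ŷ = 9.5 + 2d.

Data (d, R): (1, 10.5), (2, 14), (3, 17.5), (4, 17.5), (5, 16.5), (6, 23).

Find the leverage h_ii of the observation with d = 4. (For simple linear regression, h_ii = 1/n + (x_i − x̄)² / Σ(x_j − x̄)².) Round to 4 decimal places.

d̄ = (1 + 2 + 3 + 4 + 5 + 6)/6 = 3.5
Σ(d − d̄)² = 6.25 + 2.25 + 0.25 + 0.25 + 2.25 + 6.25 = 17.5
h = 1/6 + (0.5)²/17.5 = 0.166667 + 0.0142857 = 0.1810

h = 0.1810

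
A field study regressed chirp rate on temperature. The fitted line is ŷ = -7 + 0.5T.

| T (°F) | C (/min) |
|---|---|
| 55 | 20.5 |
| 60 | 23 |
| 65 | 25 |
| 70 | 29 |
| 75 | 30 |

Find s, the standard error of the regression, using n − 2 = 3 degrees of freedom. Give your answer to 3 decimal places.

T=55: ŷ = -7 + 0.5·55 = 20.5; r = 20.5 − 20.5 = 0
T=60: ŷ = -7 + 0.5·60 = 23; r = 23 − 23 = 0
T=65: ŷ = -7 + 0.5·65 = 25.5; r = 25 − 25.5 = -0.5
T=70: ŷ = -7 + 0.5·70 = 28; r = 29 − 28 = 1
T=75: ŷ = -7 + 0.5·75 = 30.5; r = 30 − 30.5 = -0.5
SSE = 0 + 0 + 0.25 + 1 + 0.25 = 1.5
s = √(1.5/3) = √0.5 ≈ 0.707

s = 0.707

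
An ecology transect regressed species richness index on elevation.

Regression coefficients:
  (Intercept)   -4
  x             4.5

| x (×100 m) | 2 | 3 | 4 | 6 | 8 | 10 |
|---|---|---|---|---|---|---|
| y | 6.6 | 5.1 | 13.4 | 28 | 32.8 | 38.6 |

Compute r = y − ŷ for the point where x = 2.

ŷ = -4 + 4.5·2 = 5
r = 6.6 − 5 = 1.6

r = 1.6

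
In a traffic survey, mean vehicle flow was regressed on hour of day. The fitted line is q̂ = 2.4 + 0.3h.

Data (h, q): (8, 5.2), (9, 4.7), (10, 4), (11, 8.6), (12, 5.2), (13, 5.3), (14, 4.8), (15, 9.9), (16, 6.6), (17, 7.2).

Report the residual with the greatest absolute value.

h=8: q̂ = 2.4 + 0.3·8 = 4.8; r = 5.2 − 4.8 = 0.4
h=9: q̂ = 2.4 + 0.3·9 = 5.1; r = 4.7 − 5.1 = -0.4
h=10: q̂ = 2.4 + 0.3·10 = 5.4; r = 4 − 5.4 = -1.4
h=11: q̂ = 2.4 + 0.3·11 = 5.7; r = 8.6 − 5.7 = 2.9
h=12: q̂ = 2.4 + 0.3·12 = 6; r = 5.2 − 6 = -0.8
h=13: q̂ = 2.4 + 0.3·13 = 6.3; r = 5.3 − 6.3 = -1
h=14: q̂ = 2.4 + 0.3·14 = 6.6; r = 4.8 − 6.6 = -1.8
h=15: q̂ = 2.4 + 0.3·15 = 6.9; r = 9.9 − 6.9 = 3
h=16: q̂ = 2.4 + 0.3·16 = 7.2; r = 6.6 − 7.2 = -0.6
h=17: q̂ = 2.4 + 0.3·17 = 7.5; r = 7.2 − 7.5 = -0.3
Largest |r| is 3 at h = 15, residual 3.

r = 3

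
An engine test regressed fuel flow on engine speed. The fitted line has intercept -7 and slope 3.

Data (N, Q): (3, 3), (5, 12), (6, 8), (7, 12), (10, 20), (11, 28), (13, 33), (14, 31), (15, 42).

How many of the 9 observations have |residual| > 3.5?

3

N=3: Q̂ = -7 + 3·3 = 2; e = 3 − 2 = 1
N=5: Q̂ = -7 + 3·5 = 8; e = 12 − 8 = 4
N=6: Q̂ = -7 + 3·6 = 11; e = 8 − 11 = -3
N=7: Q̂ = -7 + 3·7 = 14; e = 12 − 14 = -2
N=10: Q̂ = -7 + 3·10 = 23; e = 20 − 23 = -3
N=11: Q̂ = -7 + 3·11 = 26; e = 28 − 26 = 2
N=13: Q̂ = -7 + 3·13 = 32; e = 33 − 32 = 1
N=14: Q̂ = -7 + 3·14 = 35; e = 31 − 35 = -4
N=15: Q̂ = -7 + 3·15 = 38; e = 42 − 38 = 4
|e| > 3.5: N=5 (|e|=4), N=14 (|e|=4), N=15 (|e|=4) → 3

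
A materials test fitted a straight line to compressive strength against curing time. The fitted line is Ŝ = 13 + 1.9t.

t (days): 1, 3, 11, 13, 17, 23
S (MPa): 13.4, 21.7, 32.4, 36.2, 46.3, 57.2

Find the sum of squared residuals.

t=1: Ŝ = 13 + 1.9·1 = 14.9; e = 13.4 − 14.9 = -1.5
t=3: Ŝ = 13 + 1.9·3 = 18.7; e = 21.7 − 18.7 = 3
t=11: Ŝ = 13 + 1.9·11 = 33.9; e = 32.4 − 33.9 = -1.5
t=13: Ŝ = 13 + 1.9·13 = 37.7; e = 36.2 − 37.7 = -1.5
t=17: Ŝ = 13 + 1.9·17 = 45.3; e = 46.3 − 45.3 = 1
t=23: Ŝ = 13 + 1.9·23 = 56.7; e = 57.2 − 56.7 = 0.5
SSE = 2.25 + 9 + 2.25 + 2.25 + 1 + 0.25 = 17

SSE = 17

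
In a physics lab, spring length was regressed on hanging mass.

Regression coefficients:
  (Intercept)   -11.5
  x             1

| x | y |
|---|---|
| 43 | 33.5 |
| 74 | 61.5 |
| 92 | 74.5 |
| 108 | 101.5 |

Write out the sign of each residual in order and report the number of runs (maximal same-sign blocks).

3 runs

x=43: ŷ = -11.5 + 43 = 31.5; r = 33.5 − 31.5 = 2
x=74: ŷ = -11.5 + 74 = 62.5; r = 61.5 − 62.5 = -1
x=92: ŷ = -11.5 + 92 = 80.5; r = 74.5 − 80.5 = -6
x=108: ŷ = -11.5 + 108 = 96.5; r = 101.5 − 96.5 = 5
Signs: + − − +
Runs: +×1, −×2, +×1 → 3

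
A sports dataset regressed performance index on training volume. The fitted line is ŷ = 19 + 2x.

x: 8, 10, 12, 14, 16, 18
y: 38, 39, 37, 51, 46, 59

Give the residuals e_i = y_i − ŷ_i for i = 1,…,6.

3, 0, -6, 4, -5, 4

x=8: ŷ = 19 + 2·8 = 35; e = 38 − 35 = 3
x=10: ŷ = 19 + 2·10 = 39; e = 39 − 39 = 0
x=12: ŷ = 19 + 2·12 = 43; e = 37 − 43 = -6
x=14: ŷ = 19 + 2·14 = 47; e = 51 − 47 = 4
x=16: ŷ = 19 + 2·16 = 51; e = 46 − 51 = -5
x=18: ŷ = 19 + 2·18 = 55; e = 59 − 55 = 4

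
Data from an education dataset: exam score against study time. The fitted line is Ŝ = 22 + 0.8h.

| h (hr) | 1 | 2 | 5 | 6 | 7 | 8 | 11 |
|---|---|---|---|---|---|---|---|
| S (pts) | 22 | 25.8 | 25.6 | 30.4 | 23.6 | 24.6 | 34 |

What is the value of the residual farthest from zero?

h=1: Ŝ = 22 + 0.8·1 = 22.8; e = 22 − 22.8 = -0.8
h=2: Ŝ = 22 + 0.8·2 = 23.6; e = 25.8 − 23.6 = 2.2
h=5: Ŝ = 22 + 0.8·5 = 26; e = 25.6 − 26 = -0.4
h=6: Ŝ = 22 + 0.8·6 = 26.8; e = 30.4 − 26.8 = 3.6
h=7: Ŝ = 22 + 0.8·7 = 27.6; e = 23.6 − 27.6 = -4
h=8: Ŝ = 22 + 0.8·8 = 28.4; e = 24.6 − 28.4 = -3.8
h=11: Ŝ = 22 + 0.8·11 = 30.8; e = 34 − 30.8 = 3.2
Largest |e| is 4 at h = 7, residual -4.

e = -4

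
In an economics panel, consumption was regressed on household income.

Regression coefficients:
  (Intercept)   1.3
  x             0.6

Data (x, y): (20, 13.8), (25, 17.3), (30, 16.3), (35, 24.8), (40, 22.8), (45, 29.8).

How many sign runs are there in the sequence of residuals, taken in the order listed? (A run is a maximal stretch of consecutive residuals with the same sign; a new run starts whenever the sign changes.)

5 runs

x=20: ŷ = 1.3 + 0.6·20 = 13.3; r = 13.8 − 13.3 = 0.5
x=25: ŷ = 1.3 + 0.6·25 = 16.3; r = 17.3 − 16.3 = 1
x=30: ŷ = 1.3 + 0.6·30 = 19.3; r = 16.3 − 19.3 = -3
x=35: ŷ = 1.3 + 0.6·35 = 22.3; r = 24.8 − 22.3 = 2.5
x=40: ŷ = 1.3 + 0.6·40 = 25.3; r = 22.8 − 25.3 = -2.5
x=45: ŷ = 1.3 + 0.6·45 = 28.3; r = 29.8 − 28.3 = 1.5
Signs: + + − + − +
Runs: +×2, −×1, +×1, −×1, +×1 → 5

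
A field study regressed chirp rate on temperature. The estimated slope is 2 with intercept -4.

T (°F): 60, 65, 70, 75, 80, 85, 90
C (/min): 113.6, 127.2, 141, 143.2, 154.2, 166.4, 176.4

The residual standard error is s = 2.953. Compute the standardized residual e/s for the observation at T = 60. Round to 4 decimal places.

-0.8127

ŷ = -4 + 2·60 = 116
e = 113.6 − 116 = -2.4
e/s = -2.4 / 2.953 = -0.8127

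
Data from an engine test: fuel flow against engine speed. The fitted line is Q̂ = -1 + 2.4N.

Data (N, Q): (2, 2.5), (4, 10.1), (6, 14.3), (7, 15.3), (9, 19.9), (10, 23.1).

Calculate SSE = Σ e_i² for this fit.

SSE = 5.5

N=2: Q̂ = -1 + 2.4·2 = 3.8; e = 2.5 − 3.8 = -1.3
N=4: Q̂ = -1 + 2.4·4 = 8.6; e = 10.1 − 8.6 = 1.5
N=6: Q̂ = -1 + 2.4·6 = 13.4; e = 14.3 − 13.4 = 0.9
N=7: Q̂ = -1 + 2.4·7 = 15.8; e = 15.3 − 15.8 = -0.5
N=9: Q̂ = -1 + 2.4·9 = 20.6; e = 19.9 − 20.6 = -0.7
N=10: Q̂ = -1 + 2.4·10 = 23; e = 23.1 − 23 = 0.1
SSE = 1.69 + 2.25 + 0.81 + 0.25 + 0.49 + 0.01 = 5.5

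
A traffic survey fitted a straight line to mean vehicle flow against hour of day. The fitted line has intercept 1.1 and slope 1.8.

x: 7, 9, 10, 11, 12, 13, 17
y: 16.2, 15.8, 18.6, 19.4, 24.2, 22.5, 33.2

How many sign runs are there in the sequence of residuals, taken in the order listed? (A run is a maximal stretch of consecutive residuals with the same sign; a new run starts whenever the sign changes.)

x=7: ŷ = 1.1 + 1.8·7 = 13.7; r = 16.2 − 13.7 = 2.5
x=9: ŷ = 1.1 + 1.8·9 = 17.3; r = 15.8 − 17.3 = -1.5
x=10: ŷ = 1.1 + 1.8·10 = 19.1; r = 18.6 − 19.1 = -0.5
x=11: ŷ = 1.1 + 1.8·11 = 20.9; r = 19.4 − 20.9 = -1.5
x=12: ŷ = 1.1 + 1.8·12 = 22.7; r = 24.2 − 22.7 = 1.5
x=13: ŷ = 1.1 + 1.8·13 = 24.5; r = 22.5 − 24.5 = -2
x=17: ŷ = 1.1 + 1.8·17 = 31.7; r = 33.2 − 31.7 = 1.5
Signs: + − − − + − +
Runs: +×1, −×3, +×1, −×1, +×1 → 5

5 runs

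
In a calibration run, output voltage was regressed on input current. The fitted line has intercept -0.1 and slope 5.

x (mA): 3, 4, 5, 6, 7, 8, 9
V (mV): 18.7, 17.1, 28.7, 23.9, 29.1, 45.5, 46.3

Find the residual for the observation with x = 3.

e = 3.8

ŷ = -0.1 + 5·3 = 14.9
e = 18.7 − 14.9 = 3.8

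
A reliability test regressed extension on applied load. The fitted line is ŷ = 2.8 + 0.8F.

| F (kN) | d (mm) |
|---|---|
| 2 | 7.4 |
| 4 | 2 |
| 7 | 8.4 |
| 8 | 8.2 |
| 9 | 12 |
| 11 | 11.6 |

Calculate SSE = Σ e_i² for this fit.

SSE = 30

F=2: ŷ = 2.8 + 0.8·2 = 4.4; e = 7.4 − 4.4 = 3
F=4: ŷ = 2.8 + 0.8·4 = 6; e = 2 − 6 = -4
F=7: ŷ = 2.8 + 0.8·7 = 8.4; e = 8.4 − 8.4 = 0
F=8: ŷ = 2.8 + 0.8·8 = 9.2; e = 8.2 − 9.2 = -1
F=9: ŷ = 2.8 + 0.8·9 = 10; e = 12 − 10 = 2
F=11: ŷ = 2.8 + 0.8·11 = 11.6; e = 11.6 − 11.6 = 0
SSE = 9 + 16 + 0 + 1 + 4 + 0 = 30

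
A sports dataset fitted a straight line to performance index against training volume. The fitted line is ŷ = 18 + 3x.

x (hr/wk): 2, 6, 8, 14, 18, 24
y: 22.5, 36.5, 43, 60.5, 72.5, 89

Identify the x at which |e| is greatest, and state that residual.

x = 2, e = -1.5

x=2: ŷ = 18 + 3·2 = 24; e = 22.5 − 24 = -1.5
x=6: ŷ = 18 + 3·6 = 36; e = 36.5 − 36 = 0.5
x=8: ŷ = 18 + 3·8 = 42; e = 43 − 42 = 1
x=14: ŷ = 18 + 3·14 = 60; e = 60.5 − 60 = 0.5
x=18: ŷ = 18 + 3·18 = 72; e = 72.5 − 72 = 0.5
x=24: ŷ = 18 + 3·24 = 90; e = 89 − 90 = -1
Largest |e| is 1.5 at x = 2, residual -1.5.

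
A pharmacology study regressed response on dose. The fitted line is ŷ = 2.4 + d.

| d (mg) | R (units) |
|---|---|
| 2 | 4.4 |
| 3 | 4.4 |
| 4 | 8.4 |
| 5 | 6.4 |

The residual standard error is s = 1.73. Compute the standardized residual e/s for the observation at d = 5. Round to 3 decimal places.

ŷ = 2.4 + 5 = 7.4
e = 6.4 − 7.4 = -1
e/s = -1 / 1.73 = -0.578

-0.578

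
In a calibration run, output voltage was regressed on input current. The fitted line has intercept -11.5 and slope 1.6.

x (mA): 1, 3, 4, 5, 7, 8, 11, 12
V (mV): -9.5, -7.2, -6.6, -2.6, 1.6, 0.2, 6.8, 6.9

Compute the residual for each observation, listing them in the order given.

x=1: ŷ = -11.5 + 1.6·1 = -9.9; e = -9.5 − (-9.9) = 0.4
x=3: ŷ = -11.5 + 1.6·3 = -6.7; e = -7.2 − (-6.7) = -0.5
x=4: ŷ = -11.5 + 1.6·4 = -5.1; e = -6.6 − (-5.1) = -1.5
x=5: ŷ = -11.5 + 1.6·5 = -3.5; e = -2.6 − (-3.5) = 0.9
x=7: ŷ = -11.5 + 1.6·7 = -0.3; e = 1.6 − (-0.3) = 1.9
x=8: ŷ = -11.5 + 1.6·8 = 1.3; e = 0.2 − 1.3 = -1.1
x=11: ŷ = -11.5 + 1.6·11 = 6.1; e = 6.8 − 6.1 = 0.7
x=12: ŷ = -11.5 + 1.6·12 = 7.7; e = 6.9 − 7.7 = -0.8

0.4, -0.5, -1.5, 0.9, 1.9, -1.1, 0.7, -0.8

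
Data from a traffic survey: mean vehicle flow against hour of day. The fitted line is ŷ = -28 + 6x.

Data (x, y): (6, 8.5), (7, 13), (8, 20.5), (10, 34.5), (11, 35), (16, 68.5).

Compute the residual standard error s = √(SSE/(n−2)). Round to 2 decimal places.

s = 2.06

x=6: ŷ = -28 + 6·6 = 8; e = 8.5 − 8 = 0.5
x=7: ŷ = -28 + 6·7 = 14; e = 13 − 14 = -1
x=8: ŷ = -28 + 6·8 = 20; e = 20.5 − 20 = 0.5
x=10: ŷ = -28 + 6·10 = 32; e = 34.5 − 32 = 2.5
x=11: ŷ = -28 + 6·11 = 38; e = 35 − 38 = -3
x=16: ŷ = -28 + 6·16 = 68; e = 68.5 − 68 = 0.5
SSE = 0.25 + 1 + 0.25 + 6.25 + 9 + 0.25 = 17
s = √(17/4) = √4.25 ≈ 2.06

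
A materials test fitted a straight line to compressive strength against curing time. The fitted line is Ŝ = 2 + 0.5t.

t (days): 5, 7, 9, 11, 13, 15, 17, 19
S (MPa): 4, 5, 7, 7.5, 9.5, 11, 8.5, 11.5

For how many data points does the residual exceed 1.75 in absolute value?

1

t=5: Ŝ = 2 + 0.5·5 = 4.5; r = 4 − 4.5 = -0.5
t=7: Ŝ = 2 + 0.5·7 = 5.5; r = 5 − 5.5 = -0.5
t=9: Ŝ = 2 + 0.5·9 = 6.5; r = 7 − 6.5 = 0.5
t=11: Ŝ = 2 + 0.5·11 = 7.5; r = 7.5 − 7.5 = 0
t=13: Ŝ = 2 + 0.5·13 = 8.5; r = 9.5 − 8.5 = 1
t=15: Ŝ = 2 + 0.5·15 = 9.5; r = 11 − 9.5 = 1.5
t=17: Ŝ = 2 + 0.5·17 = 10.5; r = 8.5 − 10.5 = -2
t=19: Ŝ = 2 + 0.5·19 = 11.5; r = 11.5 − 11.5 = 0
|r| > 1.75: t=17 (|r|=2) → 1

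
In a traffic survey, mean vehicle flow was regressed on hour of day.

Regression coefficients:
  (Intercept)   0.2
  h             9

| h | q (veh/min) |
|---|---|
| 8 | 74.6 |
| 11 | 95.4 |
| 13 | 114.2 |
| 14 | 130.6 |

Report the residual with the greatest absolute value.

h=8: q̂ = 0.2 + 9·8 = 72.2; e = 74.6 − 72.2 = 2.4
h=11: q̂ = 0.2 + 9·11 = 99.2; e = 95.4 − 99.2 = -3.8
h=13: q̂ = 0.2 + 9·13 = 117.2; e = 114.2 − 117.2 = -3
h=14: q̂ = 0.2 + 9·14 = 126.2; e = 130.6 − 126.2 = 4.4
Largest |e| is 4.4 at h = 14, residual 4.4.

e = 4.4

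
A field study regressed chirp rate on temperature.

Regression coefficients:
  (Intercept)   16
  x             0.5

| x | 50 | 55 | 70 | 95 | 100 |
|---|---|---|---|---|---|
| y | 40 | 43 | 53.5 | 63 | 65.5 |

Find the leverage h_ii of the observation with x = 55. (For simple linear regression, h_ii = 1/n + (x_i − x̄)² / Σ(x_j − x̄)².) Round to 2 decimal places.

h = 0.37

x̄ = (50 + 55 + 70 + 95 + 100)/5 = 74
Σ(x − x̄)² = 576 + 361 + 16 + 441 + 676 = 2070
h = 1/5 + (-19)²/2070 = 0.2 + 0.174396 = 0.37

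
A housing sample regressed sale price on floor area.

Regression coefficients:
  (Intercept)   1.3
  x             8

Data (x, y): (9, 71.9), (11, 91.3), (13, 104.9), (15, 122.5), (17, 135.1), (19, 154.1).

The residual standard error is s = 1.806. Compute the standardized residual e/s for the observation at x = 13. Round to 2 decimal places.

-0.22

ŷ = 1.3 + 8·13 = 105.3
e = 104.9 − 105.3 = -0.4
e/s = -0.4 / 1.806 = -0.22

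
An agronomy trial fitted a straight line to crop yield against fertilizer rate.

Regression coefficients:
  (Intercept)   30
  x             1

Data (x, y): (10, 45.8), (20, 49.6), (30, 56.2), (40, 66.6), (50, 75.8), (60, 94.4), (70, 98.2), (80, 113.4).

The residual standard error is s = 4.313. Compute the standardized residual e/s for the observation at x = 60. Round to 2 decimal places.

ŷ = 30 + 60 = 90
e = 94.4 − 90 = 4.4
e/s = 4.4 / 4.313 = 1.02

1.02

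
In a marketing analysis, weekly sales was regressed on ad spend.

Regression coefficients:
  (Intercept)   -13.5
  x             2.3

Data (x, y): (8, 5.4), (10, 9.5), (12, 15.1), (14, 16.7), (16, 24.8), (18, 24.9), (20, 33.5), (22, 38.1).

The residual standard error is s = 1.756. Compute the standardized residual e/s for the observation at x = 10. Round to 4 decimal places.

ŷ = -13.5 + 2.3·10 = 9.5
e = 9.5 − 9.5 = 0
e/s = 0 / 1.756 = 0.0000

0.0000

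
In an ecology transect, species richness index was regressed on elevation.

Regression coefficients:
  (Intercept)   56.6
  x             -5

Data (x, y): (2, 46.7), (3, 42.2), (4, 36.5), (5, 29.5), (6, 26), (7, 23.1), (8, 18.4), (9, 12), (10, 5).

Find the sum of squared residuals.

SSE = 13.36

x=2: ŷ = 56.6 − 5·2 = 46.6; r = 46.7 − 46.6 = 0.1
x=3: ŷ = 56.6 − 5·3 = 41.6; r = 42.2 − 41.6 = 0.6
x=4: ŷ = 56.6 − 5·4 = 36.6; r = 36.5 − 36.6 = -0.1
x=5: ŷ = 56.6 − 5·5 = 31.6; r = 29.5 − 31.6 = -2.1
x=6: ŷ = 56.6 − 5·6 = 26.6; r = 26 − 26.6 = -0.6
x=7: ŷ = 56.6 − 5·7 = 21.6; r = 23.1 − 21.6 = 1.5
x=8: ŷ = 56.6 − 5·8 = 16.6; r = 18.4 − 16.6 = 1.8
x=9: ŷ = 56.6 − 5·9 = 11.6; r = 12 − 11.6 = 0.4
x=10: ŷ = 56.6 − 5·10 = 6.6; r = 5 − 6.6 = -1.6
SSE = 0.01 + 0.36 + 0.01 + 4.41 + 0.36 + 2.25 + 3.24 + 0.16 + 2.56 = 13.36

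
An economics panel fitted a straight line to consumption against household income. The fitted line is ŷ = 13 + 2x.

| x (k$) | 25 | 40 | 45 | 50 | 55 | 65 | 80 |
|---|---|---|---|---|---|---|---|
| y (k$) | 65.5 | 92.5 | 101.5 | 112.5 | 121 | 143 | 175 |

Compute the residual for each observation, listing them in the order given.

x=25: ŷ = 13 + 2·25 = 63; e = 65.5 − 63 = 2.5
x=40: ŷ = 13 + 2·40 = 93; e = 92.5 − 93 = -0.5
x=45: ŷ = 13 + 2·45 = 103; e = 101.5 − 103 = -1.5
x=50: ŷ = 13 + 2·50 = 113; e = 112.5 − 113 = -0.5
x=55: ŷ = 13 + 2·55 = 123; e = 121 − 123 = -2
x=65: ŷ = 13 + 2·65 = 143; e = 143 − 143 = 0
x=80: ŷ = 13 + 2·80 = 173; e = 175 − 173 = 2

2.5, -0.5, -1.5, -0.5, -2, 0, 2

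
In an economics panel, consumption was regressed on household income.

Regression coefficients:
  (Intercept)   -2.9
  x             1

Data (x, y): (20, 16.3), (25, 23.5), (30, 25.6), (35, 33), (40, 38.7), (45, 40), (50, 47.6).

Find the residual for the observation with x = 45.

e = -2.1

ŷ = -2.9 + 45 = 42.1
e = 40 − 42.1 = -2.1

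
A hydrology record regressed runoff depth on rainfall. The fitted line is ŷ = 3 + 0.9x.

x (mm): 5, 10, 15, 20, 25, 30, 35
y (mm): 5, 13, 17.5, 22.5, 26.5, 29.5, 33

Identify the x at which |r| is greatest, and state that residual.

x=5: ŷ = 3 + 0.9·5 = 7.5; r = 5 − 7.5 = -2.5
x=10: ŷ = 3 + 0.9·10 = 12; r = 13 − 12 = 1
x=15: ŷ = 3 + 0.9·15 = 16.5; r = 17.5 − 16.5 = 1
x=20: ŷ = 3 + 0.9·20 = 21; r = 22.5 − 21 = 1.5
x=25: ŷ = 3 + 0.9·25 = 25.5; r = 26.5 − 25.5 = 1
x=30: ŷ = 3 + 0.9·30 = 30; r = 29.5 − 30 = -0.5
x=35: ŷ = 3 + 0.9·35 = 34.5; r = 33 − 34.5 = -1.5
Largest |r| is 2.5 at x = 5, residual -2.5.

x = 5, r = -2.5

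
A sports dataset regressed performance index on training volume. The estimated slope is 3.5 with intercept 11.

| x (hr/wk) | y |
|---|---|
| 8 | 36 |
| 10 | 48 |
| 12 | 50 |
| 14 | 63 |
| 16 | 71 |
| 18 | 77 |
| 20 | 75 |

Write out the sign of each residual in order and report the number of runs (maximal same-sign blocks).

5 runs

x=8: ŷ = 11 + 3.5·8 = 39; r = 36 − 39 = -3
x=10: ŷ = 11 + 3.5·10 = 46; r = 48 − 46 = 2
x=12: ŷ = 11 + 3.5·12 = 53; r = 50 − 53 = -3
x=14: ŷ = 11 + 3.5·14 = 60; r = 63 − 60 = 3
x=16: ŷ = 11 + 3.5·16 = 67; r = 71 − 67 = 4
x=18: ŷ = 11 + 3.5·18 = 74; r = 77 − 74 = 3
x=20: ŷ = 11 + 3.5·20 = 81; r = 75 − 81 = -6
Signs: − + − + + + −
Runs: −×1, +×1, −×1, +×3, −×1 → 5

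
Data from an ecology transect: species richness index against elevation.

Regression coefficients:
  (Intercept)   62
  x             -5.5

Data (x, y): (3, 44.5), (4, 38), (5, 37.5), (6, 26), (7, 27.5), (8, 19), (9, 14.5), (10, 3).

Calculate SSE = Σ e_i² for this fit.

SSE = 60

x=3: ŷ = 62 − 5.5·3 = 45.5; e = 44.5 − 45.5 = -1
x=4: ŷ = 62 − 5.5·4 = 40; e = 38 − 40 = -2
x=5: ŷ = 62 − 5.5·5 = 34.5; e = 37.5 − 34.5 = 3
x=6: ŷ = 62 − 5.5·6 = 29; e = 26 − 29 = -3
x=7: ŷ = 62 − 5.5·7 = 23.5; e = 27.5 − 23.5 = 4
x=8: ŷ = 62 − 5.5·8 = 18; e = 19 − 18 = 1
x=9: ŷ = 62 − 5.5·9 = 12.5; e = 14.5 − 12.5 = 2
x=10: ŷ = 62 − 5.5·10 = 7; e = 3 − 7 = -4
SSE = 1 + 4 + 9 + 9 + 16 + 1 + 4 + 16 = 60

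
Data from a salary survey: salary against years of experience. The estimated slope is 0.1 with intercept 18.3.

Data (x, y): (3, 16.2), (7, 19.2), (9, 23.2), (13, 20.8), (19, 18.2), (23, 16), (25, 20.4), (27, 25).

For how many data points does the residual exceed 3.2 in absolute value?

x=3: ŷ = 18.3 + 0.1·3 = 18.6; r = 16.2 − 18.6 = -2.4
x=7: ŷ = 18.3 + 0.1·7 = 19; r = 19.2 − 19 = 0.2
x=9: ŷ = 18.3 + 0.1·9 = 19.2; r = 23.2 − 19.2 = 4
x=13: ŷ = 18.3 + 0.1·13 = 19.6; r = 20.8 − 19.6 = 1.2
x=19: ŷ = 18.3 + 0.1·19 = 20.2; r = 18.2 − 20.2 = -2
x=23: ŷ = 18.3 + 0.1·23 = 20.6; r = 16 − 20.6 = -4.6
x=25: ŷ = 18.3 + 0.1·25 = 20.8; r = 20.4 − 20.8 = -0.4
x=27: ŷ = 18.3 + 0.1·27 = 21; r = 25 − 21 = 4
|r| > 3.2: x=9 (|r|=4), x=23 (|r|=4.6), x=27 (|r|=4) → 3

3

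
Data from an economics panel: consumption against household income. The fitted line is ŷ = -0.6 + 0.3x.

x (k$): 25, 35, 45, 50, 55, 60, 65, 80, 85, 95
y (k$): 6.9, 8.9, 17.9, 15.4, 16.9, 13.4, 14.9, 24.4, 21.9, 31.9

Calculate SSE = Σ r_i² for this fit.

SSE = 86

x=25: ŷ = -0.6 + 0.3·25 = 6.9; r = 6.9 − 6.9 = 0
x=35: ŷ = -0.6 + 0.3·35 = 9.9; r = 8.9 − 9.9 = -1
x=45: ŷ = -0.6 + 0.3·45 = 12.9; r = 17.9 − 12.9 = 5
x=50: ŷ = -0.6 + 0.3·50 = 14.4; r = 15.4 − 14.4 = 1
x=55: ŷ = -0.6 + 0.3·55 = 15.9; r = 16.9 − 15.9 = 1
x=60: ŷ = -0.6 + 0.3·60 = 17.4; r = 13.4 − 17.4 = -4
x=65: ŷ = -0.6 + 0.3·65 = 18.9; r = 14.9 − 18.9 = -4
x=80: ŷ = -0.6 + 0.3·80 = 23.4; r = 24.4 − 23.4 = 1
x=85: ŷ = -0.6 + 0.3·85 = 24.9; r = 21.9 − 24.9 = -3
x=95: ŷ = -0.6 + 0.3·95 = 27.9; r = 31.9 − 27.9 = 4
SSE = 0 + 1 + 25 + 1 + 1 + 16 + 16 + 1 + 9 + 16 = 86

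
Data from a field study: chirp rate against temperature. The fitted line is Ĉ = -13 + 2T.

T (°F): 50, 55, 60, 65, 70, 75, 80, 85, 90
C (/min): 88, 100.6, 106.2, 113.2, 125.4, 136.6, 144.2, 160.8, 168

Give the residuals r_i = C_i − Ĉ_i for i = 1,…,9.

1, 3.6, -0.8, -3.8, -1.6, -0.4, -2.8, 3.8, 1

T=50: Ĉ = -13 + 2·50 = 87; r = 88 − 87 = 1
T=55: Ĉ = -13 + 2·55 = 97; r = 100.6 − 97 = 3.6
T=60: Ĉ = -13 + 2·60 = 107; r = 106.2 − 107 = -0.8
T=65: Ĉ = -13 + 2·65 = 117; r = 113.2 − 117 = -3.8
T=70: Ĉ = -13 + 2·70 = 127; r = 125.4 − 127 = -1.6
T=75: Ĉ = -13 + 2·75 = 137; r = 136.6 − 137 = -0.4
T=80: Ĉ = -13 + 2·80 = 147; r = 144.2 − 147 = -2.8
T=85: Ĉ = -13 + 2·85 = 157; r = 160.8 − 157 = 3.8
T=90: Ĉ = -13 + 2·90 = 167; r = 168 − 167 = 1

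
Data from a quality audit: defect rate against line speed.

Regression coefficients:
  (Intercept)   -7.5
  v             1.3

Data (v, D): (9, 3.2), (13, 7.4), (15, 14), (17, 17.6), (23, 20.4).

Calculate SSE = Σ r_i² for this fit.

SSE = 22

v=9: ŷ = -7.5 + 1.3·9 = 4.2; r = 3.2 − 4.2 = -1
v=13: ŷ = -7.5 + 1.3·13 = 9.4; r = 7.4 − 9.4 = -2
v=15: ŷ = -7.5 + 1.3·15 = 12; r = 14 − 12 = 2
v=17: ŷ = -7.5 + 1.3·17 = 14.6; r = 17.6 − 14.6 = 3
v=23: ŷ = -7.5 + 1.3·23 = 22.4; r = 20.4 − 22.4 = -2
SSE = 1 + 4 + 4 + 9 + 4 = 22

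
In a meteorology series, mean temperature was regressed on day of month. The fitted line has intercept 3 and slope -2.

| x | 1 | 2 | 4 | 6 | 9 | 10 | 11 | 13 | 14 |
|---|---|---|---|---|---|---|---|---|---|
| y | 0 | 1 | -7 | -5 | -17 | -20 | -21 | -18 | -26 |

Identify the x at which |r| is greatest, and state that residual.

x=1: ŷ = 3 − 2·1 = 1; r = 0 − 1 = -1
x=2: ŷ = 3 − 2·2 = -1; r = 1 − (-1) = 2
x=4: ŷ = 3 − 2·4 = -5; r = -7 − (-5) = -2
x=6: ŷ = 3 − 2·6 = -9; r = -5 − (-9) = 4
x=9: ŷ = 3 − 2·9 = -15; r = -17 − (-15) = -2
x=10: ŷ = 3 − 2·10 = -17; r = -20 − (-17) = -3
x=11: ŷ = 3 − 2·11 = -19; r = -21 − (-19) = -2
x=13: ŷ = 3 − 2·13 = -23; r = -18 − (-23) = 5
x=14: ŷ = 3 − 2·14 = -25; r = -26 − (-25) = -1
Largest |r| is 5 at x = 13, residual 5.

x = 13, r = 5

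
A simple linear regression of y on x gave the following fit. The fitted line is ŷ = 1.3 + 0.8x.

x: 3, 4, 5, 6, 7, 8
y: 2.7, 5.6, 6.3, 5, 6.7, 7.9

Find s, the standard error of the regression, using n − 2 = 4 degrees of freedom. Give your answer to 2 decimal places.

x=3: ŷ = 1.3 + 0.8·3 = 3.7; e = 2.7 − 3.7 = -1
x=4: ŷ = 1.3 + 0.8·4 = 4.5; e = 5.6 − 4.5 = 1.1
x=5: ŷ = 1.3 + 0.8·5 = 5.3; e = 6.3 − 5.3 = 1
x=6: ŷ = 1.3 + 0.8·6 = 6.1; e = 5 − 6.1 = -1.1
x=7: ŷ = 1.3 + 0.8·7 = 6.9; e = 6.7 − 6.9 = -0.2
x=8: ŷ = 1.3 + 0.8·8 = 7.7; e = 7.9 − 7.7 = 0.2
SSE = 1 + 1.21 + 1 + 1.21 + 0.04 + 0.04 = 4.5
s = √(4.5/4) = √1.125 ≈ 1.06

s = 1.06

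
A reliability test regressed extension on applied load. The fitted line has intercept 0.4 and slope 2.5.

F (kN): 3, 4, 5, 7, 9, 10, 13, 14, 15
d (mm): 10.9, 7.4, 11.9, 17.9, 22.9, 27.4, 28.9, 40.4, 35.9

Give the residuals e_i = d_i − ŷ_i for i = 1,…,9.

3, -3, -1, 0, 0, 2, -4, 5, -2

F=3: ŷ = 0.4 + 2.5·3 = 7.9; e = 10.9 − 7.9 = 3
F=4: ŷ = 0.4 + 2.5·4 = 10.4; e = 7.4 − 10.4 = -3
F=5: ŷ = 0.4 + 2.5·5 = 12.9; e = 11.9 − 12.9 = -1
F=7: ŷ = 0.4 + 2.5·7 = 17.9; e = 17.9 − 17.9 = 0
F=9: ŷ = 0.4 + 2.5·9 = 22.9; e = 22.9 − 22.9 = 0
F=10: ŷ = 0.4 + 2.5·10 = 25.4; e = 27.4 − 25.4 = 2
F=13: ŷ = 0.4 + 2.5·13 = 32.9; e = 28.9 − 32.9 = -4
F=14: ŷ = 0.4 + 2.5·14 = 35.4; e = 40.4 − 35.4 = 5
F=15: ŷ = 0.4 + 2.5·15 = 37.9; e = 35.9 − 37.9 = -2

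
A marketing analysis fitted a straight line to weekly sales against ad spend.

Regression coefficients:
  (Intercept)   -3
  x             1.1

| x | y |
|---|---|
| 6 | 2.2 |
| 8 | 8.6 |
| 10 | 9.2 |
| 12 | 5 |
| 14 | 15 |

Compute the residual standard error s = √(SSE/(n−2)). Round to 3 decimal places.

x=6: ŷ = -3 + 1.1·6 = 3.6; e = 2.2 − 3.6 = -1.4
x=8: ŷ = -3 + 1.1·8 = 5.8; e = 8.6 − 5.8 = 2.8
x=10: ŷ = -3 + 1.1·10 = 8; e = 9.2 − 8 = 1.2
x=12: ŷ = -3 + 1.1·12 = 10.2; e = 5 − 10.2 = -5.2
x=14: ŷ = -3 + 1.1·14 = 12.4; e = 15 − 12.4 = 2.6
SSE = 1.96 + 7.84 + 1.44 + 27.04 + 6.76 = 45.04
s = √(45.04/3) = √15.0133 ≈ 3.875

s = 3.875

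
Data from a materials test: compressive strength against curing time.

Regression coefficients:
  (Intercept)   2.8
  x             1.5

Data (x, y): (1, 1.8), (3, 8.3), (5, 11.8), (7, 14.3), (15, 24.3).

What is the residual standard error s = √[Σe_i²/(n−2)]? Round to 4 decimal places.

x=1: ŷ = 2.8 + 1.5·1 = 4.3; e = 1.8 − 4.3 = -2.5
x=3: ŷ = 2.8 + 1.5·3 = 7.3; e = 8.3 − 7.3 = 1
x=5: ŷ = 2.8 + 1.5·5 = 10.3; e = 11.8 − 10.3 = 1.5
x=7: ŷ = 2.8 + 1.5·7 = 13.3; e = 14.3 − 13.3 = 1
x=15: ŷ = 2.8 + 1.5·15 = 25.3; e = 24.3 − 25.3 = -1
SSE = 6.25 + 1 + 2.25 + 1 + 1 = 11.5
s = √(11.5/3) = √3.83333 ≈ 1.9579

s = 1.9579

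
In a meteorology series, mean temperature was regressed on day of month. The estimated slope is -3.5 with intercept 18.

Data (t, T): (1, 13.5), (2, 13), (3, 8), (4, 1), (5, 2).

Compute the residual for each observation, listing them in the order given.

-1, 2, 0.5, -3, 1.5

t=1: ŷ = 18 − 3.5·1 = 14.5; e = 13.5 − 14.5 = -1
t=2: ŷ = 18 − 3.5·2 = 11; e = 13 − 11 = 2
t=3: ŷ = 18 − 3.5·3 = 7.5; e = 8 − 7.5 = 0.5
t=4: ŷ = 18 − 3.5·4 = 4; e = 1 − 4 = -3
t=5: ŷ = 18 − 3.5·5 = 0.5; e = 2 − 0.5 = 1.5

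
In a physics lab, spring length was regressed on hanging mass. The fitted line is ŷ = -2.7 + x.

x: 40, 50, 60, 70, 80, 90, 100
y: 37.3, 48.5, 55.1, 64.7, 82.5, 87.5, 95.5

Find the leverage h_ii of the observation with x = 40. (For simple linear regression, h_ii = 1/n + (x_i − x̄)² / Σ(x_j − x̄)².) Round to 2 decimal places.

h = 0.46

x̄ = (40 + 50 + 60 + 70 + 80 + 90 + 100)/7 = 70
Σ(x − x̄)² = 900 + 400 + 100 + 0 + 100 + 400 + 900 = 2800
h = 1/7 + (-30)²/2800 = 0.142857 + 0.321429 = 0.46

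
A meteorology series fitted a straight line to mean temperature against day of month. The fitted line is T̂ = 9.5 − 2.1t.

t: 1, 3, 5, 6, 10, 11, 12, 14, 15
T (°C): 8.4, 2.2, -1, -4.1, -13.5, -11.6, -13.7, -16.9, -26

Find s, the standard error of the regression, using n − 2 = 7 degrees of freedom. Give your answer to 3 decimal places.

s = 2.390

t=1: T̂ = 9.5 − 2.1·1 = 7.4; e = 8.4 − 7.4 = 1
t=3: T̂ = 9.5 − 2.1·3 = 3.2; e = 2.2 − 3.2 = -1
t=5: T̂ = 9.5 − 2.1·5 = -1; e = -1 − (-1) = 0
t=6: T̂ = 9.5 − 2.1·6 = -3.1; e = -4.1 − (-3.1) = -1
t=10: T̂ = 9.5 − 2.1·10 = -11.5; e = -13.5 − (-11.5) = -2
t=11: T̂ = 9.5 − 2.1·11 = -13.6; e = -11.6 − (-13.6) = 2
t=12: T̂ = 9.5 − 2.1·12 = -15.7; e = -13.7 − (-15.7) = 2
t=14: T̂ = 9.5 − 2.1·14 = -19.9; e = -16.9 − (-19.9) = 3
t=15: T̂ = 9.5 − 2.1·15 = -22; e = -26 − (-22) = -4
SSE = 1 + 1 + 0 + 1 + 4 + 4 + 4 + 9 + 16 = 40
s = √(40/7) = √5.71429 ≈ 2.390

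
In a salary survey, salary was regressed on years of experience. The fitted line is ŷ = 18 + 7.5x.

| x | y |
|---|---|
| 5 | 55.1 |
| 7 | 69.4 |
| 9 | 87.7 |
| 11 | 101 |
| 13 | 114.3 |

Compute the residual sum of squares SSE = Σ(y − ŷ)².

SSE = 7.9

x=5: ŷ = 18 + 7.5·5 = 55.5; r = 55.1 − 55.5 = -0.4
x=7: ŷ = 18 + 7.5·7 = 70.5; r = 69.4 − 70.5 = -1.1
x=9: ŷ = 18 + 7.5·9 = 85.5; r = 87.7 − 85.5 = 2.2
x=11: ŷ = 18 + 7.5·11 = 100.5; r = 101 − 100.5 = 0.5
x=13: ŷ = 18 + 7.5·13 = 115.5; r = 114.3 − 115.5 = -1.2
SSE = 0.16 + 1.21 + 4.84 + 0.25 + 1.44 = 7.9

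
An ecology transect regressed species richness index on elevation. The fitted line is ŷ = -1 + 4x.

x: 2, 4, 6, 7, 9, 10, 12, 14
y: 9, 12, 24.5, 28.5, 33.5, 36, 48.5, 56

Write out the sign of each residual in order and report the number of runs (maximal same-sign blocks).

5 runs

x=2: ŷ = -1 + 4·2 = 7; e = 9 − 7 = 2
x=4: ŷ = -1 + 4·4 = 15; e = 12 − 15 = -3
x=6: ŷ = -1 + 4·6 = 23; e = 24.5 − 23 = 1.5
x=7: ŷ = -1 + 4·7 = 27; e = 28.5 − 27 = 1.5
x=9: ŷ = -1 + 4·9 = 35; e = 33.5 − 35 = -1.5
x=10: ŷ = -1 + 4·10 = 39; e = 36 − 39 = -3
x=12: ŷ = -1 + 4·12 = 47; e = 48.5 − 47 = 1.5
x=14: ŷ = -1 + 4·14 = 55; e = 56 − 55 = 1
Signs: + − + + − − + +
Runs: +×1, −×1, +×2, −×2, +×2 → 5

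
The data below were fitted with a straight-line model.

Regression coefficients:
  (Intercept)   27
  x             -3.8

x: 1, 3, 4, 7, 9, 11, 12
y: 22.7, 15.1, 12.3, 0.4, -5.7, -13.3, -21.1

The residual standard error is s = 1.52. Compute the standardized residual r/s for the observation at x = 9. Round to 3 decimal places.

ŷ = 27 − 3.8·9 = -7.2
r = -5.7 − (-7.2) = 1.5
r/s = 1.5 / 1.52 = 0.987

0.987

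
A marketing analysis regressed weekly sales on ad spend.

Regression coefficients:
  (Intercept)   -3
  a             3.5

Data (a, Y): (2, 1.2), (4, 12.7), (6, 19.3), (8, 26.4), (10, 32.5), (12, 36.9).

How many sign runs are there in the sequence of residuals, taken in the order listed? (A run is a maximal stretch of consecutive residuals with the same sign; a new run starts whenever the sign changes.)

a=2: Ŷ = -3 + 3.5·2 = 4; r = 1.2 − 4 = -2.8
a=4: Ŷ = -3 + 3.5·4 = 11; r = 12.7 − 11 = 1.7
a=6: Ŷ = -3 + 3.5·6 = 18; r = 19.3 − 18 = 1.3
a=8: Ŷ = -3 + 3.5·8 = 25; r = 26.4 − 25 = 1.4
a=10: Ŷ = -3 + 3.5·10 = 32; r = 32.5 − 32 = 0.5
a=12: Ŷ = -3 + 3.5·12 = 39; r = 36.9 − 39 = -2.1
Signs: − + + + + −
Runs: −×1, +×4, −×1 → 3

3 runs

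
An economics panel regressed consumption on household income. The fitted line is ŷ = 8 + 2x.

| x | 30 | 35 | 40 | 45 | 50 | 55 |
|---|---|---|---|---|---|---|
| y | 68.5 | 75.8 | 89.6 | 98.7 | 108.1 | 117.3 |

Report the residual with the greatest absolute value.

x=30: ŷ = 8 + 2·30 = 68; r = 68.5 − 68 = 0.5
x=35: ŷ = 8 + 2·35 = 78; r = 75.8 − 78 = -2.2
x=40: ŷ = 8 + 2·40 = 88; r = 89.6 − 88 = 1.6
x=45: ŷ = 8 + 2·45 = 98; r = 98.7 − 98 = 0.7
x=50: ŷ = 8 + 2·50 = 108; r = 108.1 − 108 = 0.1
x=55: ŷ = 8 + 2·55 = 118; r = 117.3 − 118 = -0.7
Largest |r| is 2.2 at x = 35, residual -2.2.

r = -2.2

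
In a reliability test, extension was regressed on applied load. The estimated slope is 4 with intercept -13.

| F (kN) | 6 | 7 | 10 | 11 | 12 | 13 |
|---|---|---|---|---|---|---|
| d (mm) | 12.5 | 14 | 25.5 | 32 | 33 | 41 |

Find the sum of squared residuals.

F=6: ŷ = -13 + 4·6 = 11; r = 12.5 − 11 = 1.5
F=7: ŷ = -13 + 4·7 = 15; r = 14 − 15 = -1
F=10: ŷ = -13 + 4·10 = 27; r = 25.5 − 27 = -1.5
F=11: ŷ = -13 + 4·11 = 31; r = 32 − 31 = 1
F=12: ŷ = -13 + 4·12 = 35; r = 33 − 35 = -2
F=13: ŷ = -13 + 4·13 = 39; r = 41 − 39 = 2
SSE = 2.25 + 1 + 2.25 + 1 + 4 + 4 = 14.5

SSE = 14.5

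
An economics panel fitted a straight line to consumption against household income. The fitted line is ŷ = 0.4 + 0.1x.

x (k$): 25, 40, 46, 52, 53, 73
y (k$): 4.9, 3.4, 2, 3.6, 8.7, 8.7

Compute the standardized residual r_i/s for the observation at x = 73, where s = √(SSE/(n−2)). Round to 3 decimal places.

0.378

x=25: ŷ = 0.4 + 0.1·25 = 2.9; r = 4.9 − 2.9 = 2
x=40: ŷ = 0.4 + 0.1·40 = 4.4; r = 3.4 − 4.4 = -1
x=46: ŷ = 0.4 + 0.1·46 = 5; r = 2 − 5 = -3
x=52: ŷ = 0.4 + 0.1·52 = 5.6; r = 3.6 − 5.6 = -2
x=53: ŷ = 0.4 + 0.1·53 = 5.7; r = 8.7 − 5.7 = 3
x=73: ŷ = 0.4 + 0.1·73 = 7.7; r = 8.7 − 7.7 = 1
SSE = 4 + 1 + 9 + 4 + 9 + 1 = 28
s = √(28/4) = 2.64575
r/s = 1 / 2.64575 = 0.378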